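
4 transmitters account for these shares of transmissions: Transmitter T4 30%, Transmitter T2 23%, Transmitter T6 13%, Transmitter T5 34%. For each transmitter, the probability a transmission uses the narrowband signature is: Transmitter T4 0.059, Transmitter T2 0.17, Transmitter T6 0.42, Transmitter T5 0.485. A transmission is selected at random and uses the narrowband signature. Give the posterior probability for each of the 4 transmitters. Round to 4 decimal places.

Unnormalized posteriors (prior × likelihood):
  Transmitter T4: 0.3 × 0.059 = 0.0177
  Transmitter T2: 0.23 × 0.17 = 0.0391
  Transmitter T6: 0.13 × 0.42 = 0.0546
  Transmitter T5: 0.34 × 0.485 = 0.1649
Sum = 0.2763.
P(Transmitter T4 | narrowband) = 0.0177/0.2763 ≈ 0.0641
P(Transmitter T2 | narrowband) = 0.0391/0.2763 ≈ 0.1415
P(Transmitter T6 | narrowband) = 0.0546/0.2763 ≈ 0.1976
P(Transmitter T5 | narrowband) = 0.1649/0.2763 ≈ 0.5968
(Check: 0.0641+0.1415+0.1976+0.5968 = 1.0000.)

Transmitter T4 0.0641, Transmitter T2 0.1415, Transmitter T6 0.1976, Transmitter T5 0.5968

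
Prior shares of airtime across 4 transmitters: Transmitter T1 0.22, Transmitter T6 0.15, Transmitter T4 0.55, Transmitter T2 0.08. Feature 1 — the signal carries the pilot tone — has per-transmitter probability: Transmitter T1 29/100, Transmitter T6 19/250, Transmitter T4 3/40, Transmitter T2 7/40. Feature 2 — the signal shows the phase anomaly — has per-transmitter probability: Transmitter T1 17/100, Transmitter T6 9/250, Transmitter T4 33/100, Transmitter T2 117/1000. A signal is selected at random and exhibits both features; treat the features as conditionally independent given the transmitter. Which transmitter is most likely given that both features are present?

By Bayes' rule, posterior ∝ prior × likelihood:
  Transmitter T1: 0.22 × 0.29 × 0.17 = 0.010846
  Transmitter T6: 0.15 × 0.076 × 0.036 = 0.0004104
  Transmitter T4: 0.55 × 0.075 × 0.33 = 0.0136125
  Transmitter T2: 0.08 × 0.175 × 0.117 = 0.001638
Normalizing constant = 0.0265069.
Largest term belongs to Transmitter T4, so Transmitter T4 is most probable.

Transmitter T4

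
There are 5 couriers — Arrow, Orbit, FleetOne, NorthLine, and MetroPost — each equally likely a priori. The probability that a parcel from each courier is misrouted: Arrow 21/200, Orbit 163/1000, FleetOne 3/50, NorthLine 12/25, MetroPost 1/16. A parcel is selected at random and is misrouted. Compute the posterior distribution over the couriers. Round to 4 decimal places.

Since the prior is uniform, the posterior is proportional to the likelihood:
  Arrow: 0.105
  Orbit: 0.163
  FleetOne: 0.06
  NorthLine: 0.48
  MetroPost: 0.0625
Total = 0.8705.
P(Arrow | misrouted) = 0.105/0.8705 ≈ 0.1206
P(Orbit | misrouted) = 0.163/0.8705 ≈ 0.1872
P(FleetOne | misrouted) = 0.06/0.8705 ≈ 0.0689
P(NorthLine | misrouted) = 0.48/0.8705 ≈ 0.5514
P(MetroPost | misrouted) = 0.0625/0.8705 ≈ 0.0718

Arrow 0.1206, Orbit 0.1872, FleetOne 0.0689, NorthLine 0.5514, MetroPost 0.0718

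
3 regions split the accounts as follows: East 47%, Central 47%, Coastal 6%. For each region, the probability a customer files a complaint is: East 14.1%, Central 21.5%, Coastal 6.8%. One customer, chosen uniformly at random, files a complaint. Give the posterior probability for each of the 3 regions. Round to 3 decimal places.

East 0.387, Central 0.590, Coastal 0.024

Prior × likelihood for each hypothesis:
  East: 0.47 × 0.141 = 0.06627
  Central: 0.47 × 0.215 = 0.10105
  Coastal: 0.06 × 0.068 = 0.00408
Total = 0.1714.
P(East | complaint) = 0.06627/0.1714 ≈ 0.387
P(Central | complaint) = 0.10105/0.1714 ≈ 0.590
P(Coastal | complaint) = 0.00408/0.1714 ≈ 0.024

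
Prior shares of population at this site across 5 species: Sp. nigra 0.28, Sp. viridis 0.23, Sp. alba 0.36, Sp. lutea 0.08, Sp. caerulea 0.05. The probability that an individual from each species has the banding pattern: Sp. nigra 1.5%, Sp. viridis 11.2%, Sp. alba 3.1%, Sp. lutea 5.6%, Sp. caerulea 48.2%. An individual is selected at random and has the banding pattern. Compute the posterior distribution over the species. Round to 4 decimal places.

By Bayes' rule, posterior ∝ prior × likelihood:
  Sp. nigra: 0.28 × 0.015 = 0.0042
  Sp. viridis: 0.23 × 0.112 = 0.02576
  Sp. alba: 0.36 × 0.031 = 0.01116
  Sp. lutea: 0.08 × 0.056 = 0.00448
  Sp. caerulea: 0.05 × 0.482 = 0.0241
Total = 0.0697.
P(Sp. nigra | banded) = 0.0042/0.0697 ≈ 0.0603
P(Sp. viridis | banded) = 0.02576/0.0697 ≈ 0.3696
P(Sp. alba | banded) = 0.01116/0.0697 ≈ 0.1601
P(Sp. lutea | banded) = 0.00448/0.0697 ≈ 0.0643
P(Sp. caerulea | banded) = 0.0241/0.0697 ≈ 0.3458

Sp. nigra 0.0603, Sp. viridis 0.3696, Sp. alba 0.1601, Sp. lutea 0.0643, Sp. caerulea 0.3458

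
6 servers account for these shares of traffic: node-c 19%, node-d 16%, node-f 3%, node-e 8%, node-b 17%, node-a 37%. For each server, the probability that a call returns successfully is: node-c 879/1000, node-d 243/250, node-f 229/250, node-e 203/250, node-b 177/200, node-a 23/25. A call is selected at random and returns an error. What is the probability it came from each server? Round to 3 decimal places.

Taking complements, P(error | each) = node-c 0.121, node-d 0.028, node-f 0.084, node-e 0.188, node-b 0.115, node-a 0.08.
Unnormalized posteriors (prior × likelihood):
  node-c: 0.19 × 0.121 = 0.02299
  node-d: 0.16 × 0.028 = 0.00448
  node-f: 0.03 × 0.084 = 0.00252
  node-e: 0.08 × 0.188 = 0.01504
  node-b: 0.17 × 0.115 = 0.01955
  node-a: 0.37 × 0.08 = 0.0296
Total = 0.09418.
P(node-c | error) = 0.02299/0.09418 ≈ 0.244
P(node-d | error) = 0.00448/0.09418 ≈ 0.048
P(node-f | error) = 0.00252/0.09418 ≈ 0.027
P(node-e | error) = 0.01504/0.09418 ≈ 0.160
P(node-b | error) = 0.01955/0.09418 ≈ 0.208
P(node-a | error) = 0.0296/0.09418 ≈ 0.314

node-c 0.244, node-d 0.048, node-f 0.027, node-e 0.160, node-b 0.208, node-a 0.314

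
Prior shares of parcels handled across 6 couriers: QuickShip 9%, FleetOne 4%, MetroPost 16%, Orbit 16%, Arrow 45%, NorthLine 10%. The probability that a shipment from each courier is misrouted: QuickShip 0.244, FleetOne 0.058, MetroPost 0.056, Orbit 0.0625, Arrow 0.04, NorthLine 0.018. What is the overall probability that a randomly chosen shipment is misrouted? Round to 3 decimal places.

By Bayes' rule, posterior ∝ prior × likelihood:
  QuickShip: 0.09 × 0.244 = 0.02196
  FleetOne: 0.04 × 0.058 = 0.00232
  MetroPost: 0.16 × 0.056 = 0.00896
  Orbit: 0.16 × 0.0625 = 0.01
  Arrow: 0.45 × 0.04 = 0.018
  NorthLine: 0.1 × 0.018 = 0.0018
P(misrouted) = 0.02196 + 0.00232 + 0.00896 + 0.01 + 0.018 + 0.0018 = 0.06304 → 0.063.

0.063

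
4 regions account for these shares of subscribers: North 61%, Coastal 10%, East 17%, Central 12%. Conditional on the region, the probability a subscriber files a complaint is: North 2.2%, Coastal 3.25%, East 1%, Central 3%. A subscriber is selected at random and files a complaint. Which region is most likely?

Compute prior × likelihood for every hypothesis:
  North: 0.61 × 0.022 = 0.01342
  Coastal: 0.1 × 0.0325 = 0.00325
  East: 0.17 × 0.01 = 0.0017
  Central: 0.12 × 0.03 = 0.0036
Normalizing constant = 0.02197.
Largest term belongs to North, so North is most probable.

North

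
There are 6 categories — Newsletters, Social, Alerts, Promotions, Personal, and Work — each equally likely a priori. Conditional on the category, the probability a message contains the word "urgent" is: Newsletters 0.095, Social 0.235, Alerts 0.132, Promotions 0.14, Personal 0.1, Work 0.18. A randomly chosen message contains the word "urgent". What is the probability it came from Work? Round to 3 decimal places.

0.204

Since the prior is uniform, the posterior is proportional to the likelihood:
  Newsletters: 0.095
  Social: 0.235
  Alerts: 0.132
  Promotions: 0.14
  Personal: 0.1
  Work: 0.18
Total = 0.882.
P(Work | evidence) = 0.18 / 0.882 ≈ 0.204.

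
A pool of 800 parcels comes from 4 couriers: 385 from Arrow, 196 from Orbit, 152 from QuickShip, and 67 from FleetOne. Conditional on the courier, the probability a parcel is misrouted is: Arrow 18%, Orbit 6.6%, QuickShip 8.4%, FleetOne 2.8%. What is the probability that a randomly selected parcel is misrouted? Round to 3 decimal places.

Prior × likelihood for each hypothesis:
  Arrow: 0.48125 × 0.18 = 0.086625
  Orbit: 0.245 × 0.066 = 0.01617
  QuickShip: 0.19 × 0.084 = 0.01596
  FleetOne: 0.08375 × 0.028 = 0.002345
P(misrouted) = 0.086625 + 0.01617 + 0.01596 + 0.002345 = 0.1211 → 0.121.

0.121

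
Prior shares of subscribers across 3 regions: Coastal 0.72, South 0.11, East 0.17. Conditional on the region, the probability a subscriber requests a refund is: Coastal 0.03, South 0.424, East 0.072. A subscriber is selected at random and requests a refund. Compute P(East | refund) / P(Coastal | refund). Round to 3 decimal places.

By Bayes' rule, posterior ∝ prior × likelihood:
  Coastal: 0.72 × 0.03 = 0.0216
  South: 0.11 × 0.424 = 0.04664
  East: 0.17 × 0.072 = 0.01224
Total = 0.08048.
The ratio is 0.01224 / 0.0216 (the normalizer cancels) = 0.567.

0.567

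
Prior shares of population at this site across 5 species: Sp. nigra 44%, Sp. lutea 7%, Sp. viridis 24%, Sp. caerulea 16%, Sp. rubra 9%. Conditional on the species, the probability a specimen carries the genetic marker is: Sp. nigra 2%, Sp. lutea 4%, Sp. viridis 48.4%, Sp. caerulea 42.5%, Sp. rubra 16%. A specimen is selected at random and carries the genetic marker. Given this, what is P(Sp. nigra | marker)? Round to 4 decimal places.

Unnormalized posteriors (prior × likelihood):
  Sp. nigra: 0.44 × 0.02 = 0.0088
  Sp. lutea: 0.07 × 0.04 = 0.0028
  Sp. viridis: 0.24 × 0.484 = 0.11616
  Sp. caerulea: 0.16 × 0.425 = 0.068
  Sp. rubra: 0.09 × 0.16 = 0.0144
Normalizing constant = 0.21016.
P(Sp. nigra | evidence) = 0.0088 / 0.21016 ≈ 0.0419.

0.0419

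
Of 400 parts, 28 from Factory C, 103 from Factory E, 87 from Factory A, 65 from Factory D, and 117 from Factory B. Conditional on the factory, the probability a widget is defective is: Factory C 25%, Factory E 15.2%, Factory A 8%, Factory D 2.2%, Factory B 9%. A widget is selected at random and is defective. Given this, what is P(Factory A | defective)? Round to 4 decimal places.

0.1674

Compute prior × likelihood for every hypothesis:
  Factory C: 0.07 × 0.25 = 0.0175
  Factory E: 0.2575 × 0.152 = 0.03914
  Factory A: 0.2175 × 0.08 = 0.0174
  Factory D: 0.1625 × 0.022 = 0.003575
  Factory B: 0.2925 × 0.09 = 0.026325
Total = 0.10394.
P(Factory A | evidence) = 0.0174 / 0.10394 ≈ 0.1674.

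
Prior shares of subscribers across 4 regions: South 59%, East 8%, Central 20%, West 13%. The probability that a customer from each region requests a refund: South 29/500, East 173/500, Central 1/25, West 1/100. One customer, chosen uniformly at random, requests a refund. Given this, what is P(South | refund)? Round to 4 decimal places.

Compute prior × likelihood for every hypothesis:
  South: 0.59 × 0.058 = 0.03422
  East: 0.08 × 0.346 = 0.02768
  Central: 0.2 × 0.04 = 0.008
  West: 0.13 × 0.01 = 0.0013
Sum = 0.0712.
P(South | evidence) = 0.03422 / 0.0712 ≈ 0.4806.

0.4806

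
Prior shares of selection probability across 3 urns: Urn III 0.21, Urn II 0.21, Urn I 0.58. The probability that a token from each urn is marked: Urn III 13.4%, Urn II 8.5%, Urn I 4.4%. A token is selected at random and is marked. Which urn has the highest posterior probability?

Urn III

By Bayes' rule, posterior ∝ prior × likelihood:
  Urn III: 0.21 × 0.134 = 0.02814
  Urn II: 0.21 × 0.085 = 0.01785
  Urn I: 0.58 × 0.044 = 0.02552
Total = 0.07151.
Largest term belongs to Urn III, so Urn III is most probable.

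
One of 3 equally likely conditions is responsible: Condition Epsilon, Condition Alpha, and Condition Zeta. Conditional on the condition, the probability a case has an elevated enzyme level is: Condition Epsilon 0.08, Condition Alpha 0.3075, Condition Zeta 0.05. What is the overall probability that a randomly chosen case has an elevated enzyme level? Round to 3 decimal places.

Since the prior is uniform, the posterior is proportional to the likelihood:
  Condition Epsilon: 0.08
  Condition Alpha: 0.3075
  Condition Zeta: 0.05
P(elevated) = (1/3) × (0.08 + 0.3075 + 0.05) = 0.4375/3 ≈ 0.146.

0.146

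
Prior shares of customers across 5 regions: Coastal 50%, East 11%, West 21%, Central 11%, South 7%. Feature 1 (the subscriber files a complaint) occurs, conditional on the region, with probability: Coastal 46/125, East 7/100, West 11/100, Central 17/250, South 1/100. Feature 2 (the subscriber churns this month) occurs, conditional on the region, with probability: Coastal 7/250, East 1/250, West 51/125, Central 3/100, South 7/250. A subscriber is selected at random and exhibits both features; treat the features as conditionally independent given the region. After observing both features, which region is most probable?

West

Unnormalized posteriors (prior × likelihood):
  Coastal: 0.5 × 0.368 × 0.028 = 0.005152
  East: 0.11 × 0.07 × 0.004 = 0.0000308
  West: 0.21 × 0.11 × 0.408 = 0.0094248
  Central: 0.11 × 0.068 × 0.03 = 0.0002244
  South: 0.07 × 0.01 × 0.028 = 0.0000196
Normalizing constant = 0.0148516.
Largest term belongs to West, so West is most probable.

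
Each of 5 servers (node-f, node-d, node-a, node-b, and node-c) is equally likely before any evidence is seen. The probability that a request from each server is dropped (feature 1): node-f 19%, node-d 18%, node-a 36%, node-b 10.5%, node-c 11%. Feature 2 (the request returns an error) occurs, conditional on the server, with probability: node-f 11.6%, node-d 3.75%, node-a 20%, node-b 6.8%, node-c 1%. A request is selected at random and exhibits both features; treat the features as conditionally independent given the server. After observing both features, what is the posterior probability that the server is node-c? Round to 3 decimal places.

Since the prior is uniform, the posterior is proportional to the likelihood:
  node-f: 0.19 × 0.116 = 0.02204
  node-d: 0.18 × 0.0375 = 0.00675
  node-a: 0.36 × 0.2 = 0.072
  node-b: 0.105 × 0.068 = 0.00714
  node-c: 0.11 × 0.01 = 0.0011
Normalizing constant = 0.10903.
P(node-c | evidence) = 0.0011 / 0.10903 ≈ 0.010.

0.010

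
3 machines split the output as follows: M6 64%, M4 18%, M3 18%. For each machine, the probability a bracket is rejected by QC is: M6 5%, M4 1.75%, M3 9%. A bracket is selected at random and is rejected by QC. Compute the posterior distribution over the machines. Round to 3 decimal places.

M6 0.623, M4 0.061, M3 0.315

By Bayes' rule, posterior ∝ prior × likelihood:
  M6: 0.64 × 0.05 = 0.032
  M4: 0.18 × 0.0175 = 0.00315
  M3: 0.18 × 0.09 = 0.0162
Total = 0.05135.
P(M6 | rejected) = 0.032/0.05135 ≈ 0.623
P(M4 | rejected) = 0.00315/0.05135 ≈ 0.061
P(M3 | rejected) = 0.0162/0.05135 ≈ 0.315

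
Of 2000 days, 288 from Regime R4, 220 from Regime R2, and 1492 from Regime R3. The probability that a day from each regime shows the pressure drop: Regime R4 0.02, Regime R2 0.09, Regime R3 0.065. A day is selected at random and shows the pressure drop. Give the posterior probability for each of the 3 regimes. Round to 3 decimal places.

Regime R4 0.047, Regime R2 0.162, Regime R3 0.791

Prior × likelihood for each hypothesis:
  Regime R4: 0.144 × 0.02 = 0.00288
  Regime R2: 0.11 × 0.09 = 0.0099
  Regime R3: 0.746 × 0.065 = 0.04849
Sum = 0.06127.
P(Regime R4 | drop) = 0.00288/0.06127 ≈ 0.047
P(Regime R2 | drop) = 0.0099/0.06127 ≈ 0.162
P(Regime R3 | drop) = 0.04849/0.06127 ≈ 0.791
(Check: 0.047+0.162+0.791 = 1.000.)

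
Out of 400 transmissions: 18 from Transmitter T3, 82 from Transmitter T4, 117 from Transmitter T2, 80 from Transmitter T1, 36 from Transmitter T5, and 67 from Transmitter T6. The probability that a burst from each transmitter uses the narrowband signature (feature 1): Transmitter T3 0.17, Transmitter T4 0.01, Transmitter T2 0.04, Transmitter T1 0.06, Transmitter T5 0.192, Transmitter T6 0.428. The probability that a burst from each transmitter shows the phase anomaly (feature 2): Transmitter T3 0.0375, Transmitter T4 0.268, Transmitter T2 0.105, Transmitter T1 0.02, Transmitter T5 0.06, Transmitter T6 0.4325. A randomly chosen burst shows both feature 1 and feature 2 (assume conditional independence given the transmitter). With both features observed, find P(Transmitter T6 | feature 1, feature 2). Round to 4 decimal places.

0.9027

Unnormalized posteriors (prior × likelihood):
  Transmitter T3: 0.045 × 0.17 × 0.0375 = 0.000286875
  Transmitter T4: 0.205 × 0.01 × 0.268 = 0.0005494
  Transmitter T2: 0.2925 × 0.04 × 0.105 = 0.0012285
  Transmitter T1: 0.2 × 0.06 × 0.02 = 0.00024
  Transmitter T5: 0.09 × 0.192 × 0.06 = 0.0010368
  Transmitter T6: 0.1675 × 0.428 × 0.4325 = 0.031005925
Total = 0.0343475.
P(Transmitter T6 | evidence) = 0.031005925 / 0.0343475 ≈ 0.9027.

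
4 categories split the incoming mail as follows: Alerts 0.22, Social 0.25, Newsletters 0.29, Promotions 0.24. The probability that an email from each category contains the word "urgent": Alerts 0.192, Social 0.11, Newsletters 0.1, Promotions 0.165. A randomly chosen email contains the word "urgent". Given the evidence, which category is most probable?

Alerts

Compute prior × likelihood for every hypothesis:
  Alerts: 0.22 × 0.192 = 0.04224
  Social: 0.25 × 0.11 = 0.0275
  Newsletters: 0.29 × 0.1 = 0.029
  Promotions: 0.24 × 0.165 = 0.0396
Sum = 0.13834.
Largest term belongs to Alerts, so Alerts is most probable.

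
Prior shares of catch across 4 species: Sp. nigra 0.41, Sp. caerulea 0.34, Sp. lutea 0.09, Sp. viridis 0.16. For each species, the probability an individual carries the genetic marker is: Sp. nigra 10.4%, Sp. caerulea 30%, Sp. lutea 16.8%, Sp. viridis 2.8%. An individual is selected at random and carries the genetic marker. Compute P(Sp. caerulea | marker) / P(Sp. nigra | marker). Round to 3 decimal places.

2.392

Compute prior × likelihood for every hypothesis:
  Sp. nigra: 0.41 × 0.104 = 0.04264
  Sp. caerulea: 0.34 × 0.3 = 0.102
  Sp. lutea: 0.09 × 0.168 = 0.01512
  Sp. viridis: 0.16 × 0.028 = 0.00448
Sum = 0.16424.
The ratio is 0.102 / 0.04264 (the normalizer cancels) = 2.392.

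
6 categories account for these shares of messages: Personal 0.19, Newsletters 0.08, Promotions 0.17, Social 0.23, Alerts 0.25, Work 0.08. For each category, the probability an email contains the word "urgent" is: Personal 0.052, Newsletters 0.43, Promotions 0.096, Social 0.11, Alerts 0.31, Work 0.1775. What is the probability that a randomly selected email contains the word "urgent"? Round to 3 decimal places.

Compute prior × likelihood for every hypothesis:
  Personal: 0.19 × 0.052 = 0.00988
  Newsletters: 0.08 × 0.43 = 0.0344
  Promotions: 0.17 × 0.096 = 0.01632
  Social: 0.23 × 0.11 = 0.0253
  Alerts: 0.25 × 0.31 = 0.0775
  Work: 0.08 × 0.1775 = 0.0142
P(urgent-flag) = 0.00988 + 0.0344 + 0.01632 + 0.0253 + 0.0775 + 0.0142 = 0.1776 → 0.178.

0.178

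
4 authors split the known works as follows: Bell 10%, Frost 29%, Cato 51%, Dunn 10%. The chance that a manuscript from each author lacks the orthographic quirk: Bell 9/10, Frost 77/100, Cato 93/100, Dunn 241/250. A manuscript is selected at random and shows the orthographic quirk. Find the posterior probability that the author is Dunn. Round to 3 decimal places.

0.031

Taking complements, P(quirk | each) = Bell 0.1, Frost 0.23, Cato 0.07, Dunn 0.036.
Unnormalized posteriors (prior × likelihood):
  Bell: 0.1 × 0.1 = 0.01
  Frost: 0.29 × 0.23 = 0.0667
  Cato: 0.51 × 0.07 = 0.0357
  Dunn: 0.1 × 0.036 = 0.0036
Total = 0.116.
P(Dunn | evidence) = 0.0036 / 0.116 ≈ 0.031.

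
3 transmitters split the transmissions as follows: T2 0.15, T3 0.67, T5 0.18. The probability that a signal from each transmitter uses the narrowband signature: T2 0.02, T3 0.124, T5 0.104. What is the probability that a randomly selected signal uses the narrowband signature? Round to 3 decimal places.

Unnormalized posteriors (prior × likelihood):
  T2: 0.15 × 0.02 = 0.003
  T3: 0.67 × 0.124 = 0.08308
  T5: 0.18 × 0.104 = 0.01872
P(narrowband) = 0.003 + 0.08308 + 0.01872 = 0.1048 → 0.105.

0.105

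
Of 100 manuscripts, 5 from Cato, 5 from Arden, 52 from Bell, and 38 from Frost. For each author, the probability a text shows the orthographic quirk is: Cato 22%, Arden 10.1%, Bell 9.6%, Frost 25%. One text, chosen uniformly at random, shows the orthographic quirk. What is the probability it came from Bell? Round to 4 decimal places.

0.3101

Unnormalized posteriors (prior × likelihood):
  Cato: 0.05 × 0.22 = 0.011
  Arden: 0.05 × 0.101 = 0.00505
  Bell: 0.52 × 0.096 = 0.04992
  Frost: 0.38 × 0.25 = 0.095
Normalizing constant = 0.16097.
P(Bell | evidence) = 0.04992 / 0.16097 ≈ 0.3101.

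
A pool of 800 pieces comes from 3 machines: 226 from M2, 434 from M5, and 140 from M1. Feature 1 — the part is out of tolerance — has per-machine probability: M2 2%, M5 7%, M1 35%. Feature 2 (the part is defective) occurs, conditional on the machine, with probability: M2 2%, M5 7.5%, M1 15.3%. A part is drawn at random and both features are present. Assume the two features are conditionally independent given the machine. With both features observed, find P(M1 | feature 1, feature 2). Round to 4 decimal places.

Prior × likelihood for each hypothesis:
  M2: 0.2825 × 0.02 × 0.02 = 0.000113
  M5: 0.5425 × 0.07 × 0.075 = 0.002848125
  M1: 0.175 × 0.35 × 0.153 = 0.00937125
Sum = 0.012332375.
P(M1 | evidence) = 0.00937125 / 0.012332375 ≈ 0.7599.

0.7599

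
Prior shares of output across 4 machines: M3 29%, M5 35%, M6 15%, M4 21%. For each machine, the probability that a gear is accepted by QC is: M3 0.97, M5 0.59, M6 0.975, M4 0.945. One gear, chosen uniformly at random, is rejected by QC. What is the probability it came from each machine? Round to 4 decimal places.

M3 0.0519, M5 0.8567, M6 0.0224, M4 0.0690

Taking complements, P(rejected | each) = M3 0.03, M5 0.41, M6 0.025, M4 0.055.
By Bayes' rule, posterior ∝ prior × likelihood:
  M3: 0.29 × 0.03 = 0.0087
  M5: 0.35 × 0.41 = 0.1435
  M6: 0.15 × 0.025 = 0.00375
  M4: 0.21 × 0.055 = 0.01155
Total = 0.1675.
P(M3 | rejected) = 0.0087/0.1675 ≈ 0.0519
P(M5 | rejected) = 0.1435/0.1675 ≈ 0.8567
P(M6 | rejected) = 0.00375/0.1675 ≈ 0.0224
P(M4 | rejected) = 0.01155/0.1675 ≈ 0.0690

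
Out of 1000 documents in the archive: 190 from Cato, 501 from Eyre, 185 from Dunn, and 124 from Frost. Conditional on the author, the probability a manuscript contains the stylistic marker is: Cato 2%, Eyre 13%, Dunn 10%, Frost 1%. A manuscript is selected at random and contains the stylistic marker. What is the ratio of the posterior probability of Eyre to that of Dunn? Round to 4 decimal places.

Unnormalized posteriors (prior × likelihood):
  Cato: 0.19 × 0.02 = 0.0038
  Eyre: 0.501 × 0.13 = 0.06513
  Dunn: 0.185 × 0.1 = 0.0185
  Frost: 0.124 × 0.01 = 0.00124
Total = 0.08867.
The ratio is 0.06513 / 0.0185 (the normalizer cancels) = 3.5205.

3.5205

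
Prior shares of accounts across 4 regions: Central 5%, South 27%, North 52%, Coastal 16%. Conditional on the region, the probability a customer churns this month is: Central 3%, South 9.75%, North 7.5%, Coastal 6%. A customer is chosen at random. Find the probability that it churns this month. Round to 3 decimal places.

0.076

Unnormalized posteriors (prior × likelihood):
  Central: 0.05 × 0.03 = 0.0015
  South: 0.27 × 0.0975 = 0.026325
  North: 0.52 × 0.075 = 0.039
  Coastal: 0.16 × 0.06 = 0.0096
P(churn) = 0.0015 + 0.026325 + 0.039 + 0.0096 = 0.076425 → 0.076.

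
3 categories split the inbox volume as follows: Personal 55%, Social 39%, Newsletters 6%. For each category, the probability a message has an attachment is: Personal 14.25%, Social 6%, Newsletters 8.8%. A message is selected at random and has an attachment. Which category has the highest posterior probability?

Unnormalized posteriors (prior × likelihood):
  Personal: 0.55 × 0.1425 = 0.078375
  Social: 0.39 × 0.06 = 0.0234
  Newsletters: 0.06 × 0.088 = 0.00528
Normalizing constant = 0.107055.
Largest term belongs to Personal, so Personal is most probable.

Personal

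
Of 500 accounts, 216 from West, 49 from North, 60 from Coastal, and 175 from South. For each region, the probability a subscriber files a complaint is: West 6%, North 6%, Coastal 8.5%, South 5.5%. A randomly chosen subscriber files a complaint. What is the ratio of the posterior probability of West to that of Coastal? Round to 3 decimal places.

Prior × likelihood for each hypothesis:
  West: 0.432 × 0.06 = 0.02592
  North: 0.098 × 0.06 = 0.00588
  Coastal: 0.12 × 0.085 = 0.0102
  South: 0.35 × 0.055 = 0.01925
Total = 0.06125.
The ratio is 0.02592 / 0.0102 (the normalizer cancels) = 2.541.

2.541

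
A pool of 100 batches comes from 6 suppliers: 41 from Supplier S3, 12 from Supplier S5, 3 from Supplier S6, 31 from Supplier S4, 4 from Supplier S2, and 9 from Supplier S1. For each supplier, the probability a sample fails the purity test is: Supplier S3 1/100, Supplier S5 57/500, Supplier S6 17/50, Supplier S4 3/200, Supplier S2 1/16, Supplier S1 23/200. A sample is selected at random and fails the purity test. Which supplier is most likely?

Supplier S5

Prior × likelihood for each hypothesis:
  Supplier S3: 0.41 × 0.01 = 0.0041
  Supplier S5: 0.12 × 0.114 = 0.01368
  Supplier S6: 0.03 × 0.34 = 0.0102
  Supplier S4: 0.31 × 0.015 = 0.00465
  Supplier S2: 0.04 × 0.0625 = 0.0025
  Supplier S1: 0.09 × 0.115 = 0.01035
Total = 0.04548.
Largest term belongs to Supplier S5, so Supplier S5 is most probable.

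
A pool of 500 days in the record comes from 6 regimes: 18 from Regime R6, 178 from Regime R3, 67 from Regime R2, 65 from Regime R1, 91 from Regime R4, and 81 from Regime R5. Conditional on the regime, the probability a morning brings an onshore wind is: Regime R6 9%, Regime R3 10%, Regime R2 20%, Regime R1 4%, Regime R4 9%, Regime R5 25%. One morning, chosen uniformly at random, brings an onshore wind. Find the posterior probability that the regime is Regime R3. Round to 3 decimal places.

Prior × likelihood for each hypothesis:
  Regime R6: 0.036 × 0.09 = 0.00324
  Regime R3: 0.356 × 0.1 = 0.0356
  Regime R2: 0.134 × 0.2 = 0.0268
  Regime R1: 0.13 × 0.04 = 0.0052
  Regime R4: 0.182 × 0.09 = 0.01638
  Regime R5: 0.162 × 0.25 = 0.0405
Sum = 0.12772.
P(Regime R3 | evidence) = 0.0356 / 0.12772 ≈ 0.279.

0.279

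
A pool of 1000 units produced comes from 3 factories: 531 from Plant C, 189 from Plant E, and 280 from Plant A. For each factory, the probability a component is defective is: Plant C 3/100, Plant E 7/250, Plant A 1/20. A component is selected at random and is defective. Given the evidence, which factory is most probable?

Plant C

Unnormalized posteriors (prior × likelihood):
  Plant C: 0.531 × 0.03 = 0.01593
  Plant E: 0.189 × 0.028 = 0.005292
  Plant A: 0.28 × 0.05 = 0.014
Sum = 0.035222.
Largest term belongs to Plant C, so Plant C is most probable.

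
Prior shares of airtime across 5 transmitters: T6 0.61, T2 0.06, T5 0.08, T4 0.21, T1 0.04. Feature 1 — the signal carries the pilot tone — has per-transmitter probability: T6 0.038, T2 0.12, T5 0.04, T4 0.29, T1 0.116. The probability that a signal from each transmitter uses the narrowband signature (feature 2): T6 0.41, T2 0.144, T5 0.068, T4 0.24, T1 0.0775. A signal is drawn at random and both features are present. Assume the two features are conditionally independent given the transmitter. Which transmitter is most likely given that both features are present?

Unnormalized posteriors (prior × likelihood):
  T6: 0.61 × 0.038 × 0.41 = 0.0095038
  T2: 0.06 × 0.12 × 0.144 = 0.0010368
  T5: 0.08 × 0.04 × 0.068 = 0.0002176
  T4: 0.21 × 0.29 × 0.24 = 0.014616
  T1: 0.04 × 0.116 × 0.0775 = 0.0003596
Normalizing constant = 0.0257338.
Largest term belongs to T4, so T4 is most probable.

T4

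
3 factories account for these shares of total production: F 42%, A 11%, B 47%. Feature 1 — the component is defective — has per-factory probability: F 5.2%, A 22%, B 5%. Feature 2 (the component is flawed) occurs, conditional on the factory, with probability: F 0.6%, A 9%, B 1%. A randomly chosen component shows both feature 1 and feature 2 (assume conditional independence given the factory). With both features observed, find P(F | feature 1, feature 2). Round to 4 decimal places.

Unnormalized posteriors (prior × likelihood):
  F: 0.42 × 0.052 × 0.006 = 0.00013104
  A: 0.11 × 0.22 × 0.09 = 0.002178
  B: 0.47 × 0.05 × 0.01 = 0.000235
Total = 0.00254404.
P(F | evidence) = 0.00013104 / 0.00254404 ≈ 0.0515.

0.0515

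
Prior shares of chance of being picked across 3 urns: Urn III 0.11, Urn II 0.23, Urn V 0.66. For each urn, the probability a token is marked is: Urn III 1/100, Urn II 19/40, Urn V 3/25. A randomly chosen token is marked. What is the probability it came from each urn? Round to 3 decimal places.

Prior × likelihood for each hypothesis:
  Urn III: 0.11 × 0.01 = 0.0011
  Urn II: 0.23 × 0.475 = 0.10925
  Urn V: 0.66 × 0.12 = 0.0792
Total = 0.18955.
P(Urn III | marked) = 0.0011/0.18955 ≈ 0.006
P(Urn II | marked) = 0.10925/0.18955 ≈ 0.576
P(Urn V | marked) = 0.0792/0.18955 ≈ 0.418
(Check: 0.006+0.576+0.418 = 1.000.)

Urn III 0.006, Urn II 0.576, Urn V 0.418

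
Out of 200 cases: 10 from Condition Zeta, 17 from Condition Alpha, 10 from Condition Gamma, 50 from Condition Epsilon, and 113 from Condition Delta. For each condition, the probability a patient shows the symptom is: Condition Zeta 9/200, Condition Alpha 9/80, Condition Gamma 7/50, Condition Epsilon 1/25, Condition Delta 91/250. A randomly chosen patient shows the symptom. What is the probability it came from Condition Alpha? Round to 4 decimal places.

0.0408

Unnormalized posteriors (prior × likelihood):
  Condition Zeta: 0.05 × 0.045 = 0.00225
  Condition Alpha: 0.085 × 0.1125 = 0.0095625
  Condition Gamma: 0.05 × 0.14 = 0.007
  Condition Epsilon: 0.25 × 0.04 = 0.01
  Condition Delta: 0.565 × 0.364 = 0.20566
Total = 0.2344725.
P(Condition Alpha | evidence) = 0.0095625 / 0.2344725 ≈ 0.0408.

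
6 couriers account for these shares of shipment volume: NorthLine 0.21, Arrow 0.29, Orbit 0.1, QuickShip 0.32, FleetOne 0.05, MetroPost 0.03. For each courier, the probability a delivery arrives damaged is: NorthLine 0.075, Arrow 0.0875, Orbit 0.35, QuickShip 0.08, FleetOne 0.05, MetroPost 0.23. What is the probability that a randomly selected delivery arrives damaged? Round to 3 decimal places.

0.111

Unnormalized posteriors (prior × likelihood):
  NorthLine: 0.21 × 0.075 = 0.01575
  Arrow: 0.29 × 0.0875 = 0.025375
  Orbit: 0.1 × 0.35 = 0.035
  QuickShip: 0.32 × 0.08 = 0.0256
  FleetOne: 0.05 × 0.05 = 0.0025
  MetroPost: 0.03 × 0.23 = 0.0069
P(damaged) = 0.01575 + 0.025375 + 0.035 + 0.0256 + 0.0025 + 0.0069 = 0.111125 → 0.111.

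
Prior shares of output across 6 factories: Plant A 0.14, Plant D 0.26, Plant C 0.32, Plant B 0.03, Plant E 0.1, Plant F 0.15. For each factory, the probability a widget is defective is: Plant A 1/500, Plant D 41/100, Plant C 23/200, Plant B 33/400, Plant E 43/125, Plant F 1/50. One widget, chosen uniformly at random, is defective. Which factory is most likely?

Plant D

Unnormalized posteriors (prior × likelihood):
  Plant A: 0.14 × 0.002 = 0.00028
  Plant D: 0.26 × 0.41 = 0.1066
  Plant C: 0.32 × 0.115 = 0.0368
  Plant B: 0.03 × 0.0825 = 0.002475
  Plant E: 0.1 × 0.344 = 0.0344
  Plant F: 0.15 × 0.02 = 0.003
Sum = 0.183555.
Largest term belongs to Plant D, so Plant D is most probable.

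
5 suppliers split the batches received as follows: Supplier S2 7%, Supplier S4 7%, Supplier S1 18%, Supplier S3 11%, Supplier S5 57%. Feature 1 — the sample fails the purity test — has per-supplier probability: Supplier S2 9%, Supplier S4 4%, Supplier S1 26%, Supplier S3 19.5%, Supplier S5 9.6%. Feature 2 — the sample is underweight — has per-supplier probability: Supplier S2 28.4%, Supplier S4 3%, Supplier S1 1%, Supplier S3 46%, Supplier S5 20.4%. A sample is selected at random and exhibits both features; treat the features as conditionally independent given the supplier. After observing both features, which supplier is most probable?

Supplier S5

By Bayes' rule, posterior ∝ prior × likelihood:
  Supplier S2: 0.07 × 0.09 × 0.284 = 0.0017892
  Supplier S4: 0.07 × 0.04 × 0.03 = 0.000084
  Supplier S1: 0.18 × 0.26 × 0.01 = 0.000468
  Supplier S3: 0.11 × 0.195 × 0.46 = 0.009867
  Supplier S5: 0.57 × 0.096 × 0.204 = 0.01116288
Normalizing constant = 0.02337108.
Largest term belongs to Supplier S5, so Supplier S5 is most probable.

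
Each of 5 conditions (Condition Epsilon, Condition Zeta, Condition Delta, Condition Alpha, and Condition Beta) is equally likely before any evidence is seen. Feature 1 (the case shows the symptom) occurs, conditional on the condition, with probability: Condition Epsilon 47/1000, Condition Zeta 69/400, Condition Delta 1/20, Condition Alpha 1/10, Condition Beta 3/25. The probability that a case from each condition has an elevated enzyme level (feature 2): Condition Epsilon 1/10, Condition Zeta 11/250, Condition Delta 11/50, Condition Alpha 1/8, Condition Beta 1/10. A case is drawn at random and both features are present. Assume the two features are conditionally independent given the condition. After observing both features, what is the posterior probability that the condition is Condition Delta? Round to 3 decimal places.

0.230

Since the prior is uniform, the posterior is proportional to the likelihood:
  Condition Epsilon: 0.047 × 0.1 = 0.0047
  Condition Zeta: 0.1725 × 0.044 = 0.00759
  Condition Delta: 0.05 × 0.22 = 0.011
  Condition Alpha: 0.1 × 0.125 = 0.0125
  Condition Beta: 0.12 × 0.1 = 0.012
Sum = 0.04779.
P(Condition Delta | evidence) = 0.011 / 0.04779 ≈ 0.230.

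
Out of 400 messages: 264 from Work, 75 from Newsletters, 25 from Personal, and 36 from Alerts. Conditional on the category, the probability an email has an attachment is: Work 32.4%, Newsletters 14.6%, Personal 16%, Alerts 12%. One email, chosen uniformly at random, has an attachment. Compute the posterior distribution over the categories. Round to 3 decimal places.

Unnormalized posteriors (prior × likelihood):
  Work: 0.66 × 0.324 = 0.21384
  Newsletters: 0.1875 × 0.146 = 0.027375
  Personal: 0.0625 × 0.16 = 0.01
  Alerts: 0.09 × 0.12 = 0.0108
Sum = 0.262015.
P(Work | attachment) = 0.21384/0.262015 ≈ 0.816
P(Newsletters | attachment) = 0.027375/0.262015 ≈ 0.104
P(Personal | attachment) = 0.01/0.262015 ≈ 0.038
P(Alerts | attachment) = 0.0108/0.262015 ≈ 0.041
(Check: 0.816+0.104+0.038+0.041 = 0.999.)

Work 0.816, Newsletters 0.104, Personal 0.038, Alerts 0.041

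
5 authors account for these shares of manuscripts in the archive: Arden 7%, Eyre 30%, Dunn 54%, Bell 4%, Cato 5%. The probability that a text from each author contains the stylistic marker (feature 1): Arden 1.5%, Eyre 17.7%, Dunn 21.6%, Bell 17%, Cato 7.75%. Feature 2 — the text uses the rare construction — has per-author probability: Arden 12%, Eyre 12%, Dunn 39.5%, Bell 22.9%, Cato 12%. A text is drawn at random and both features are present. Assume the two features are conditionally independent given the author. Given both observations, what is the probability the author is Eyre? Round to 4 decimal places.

Compute prior × likelihood for every hypothesis:
  Arden: 0.07 × 0.015 × 0.12 = 0.000126
  Eyre: 0.3 × 0.177 × 0.12 = 0.006372
  Dunn: 0.54 × 0.216 × 0.395 = 0.0460728
  Bell: 0.04 × 0.17 × 0.229 = 0.0015572
  Cato: 0.05 × 0.0775 × 0.12 = 0.000465
Total = 0.054593.
P(Eyre | evidence) = 0.006372 / 0.054593 ≈ 0.1167.

0.1167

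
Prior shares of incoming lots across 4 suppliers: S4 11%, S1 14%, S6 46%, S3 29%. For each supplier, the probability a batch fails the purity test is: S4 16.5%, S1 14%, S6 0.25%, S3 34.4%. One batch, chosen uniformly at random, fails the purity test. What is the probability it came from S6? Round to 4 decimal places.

By Bayes' rule, posterior ∝ prior × likelihood:
  S4: 0.11 × 0.165 = 0.01815
  S1: 0.14 × 0.14 = 0.0196
  S6: 0.46 × 0.0025 = 0.00115
  S3: 0.29 × 0.344 = 0.09976
Total = 0.13866.
P(S6 | evidence) = 0.00115 / 0.13866 ≈ 0.0083.

0.0083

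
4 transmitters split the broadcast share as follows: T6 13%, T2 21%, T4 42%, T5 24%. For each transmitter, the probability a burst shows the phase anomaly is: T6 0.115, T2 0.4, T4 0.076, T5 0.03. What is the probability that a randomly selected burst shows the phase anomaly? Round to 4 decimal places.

Compute prior × likelihood for every hypothesis:
  T6: 0.13 × 0.115 = 0.01495
  T2: 0.21 × 0.4 = 0.084
  T4: 0.42 × 0.076 = 0.03192
  T5: 0.24 × 0.03 = 0.0072
P(anomaly) = 0.01495 + 0.084 + 0.03192 + 0.0072 = 0.13807 → 0.1381.

0.1381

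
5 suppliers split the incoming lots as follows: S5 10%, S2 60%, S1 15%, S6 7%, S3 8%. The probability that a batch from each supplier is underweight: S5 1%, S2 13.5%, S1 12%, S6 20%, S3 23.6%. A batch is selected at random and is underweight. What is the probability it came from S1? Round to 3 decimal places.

Prior × likelihood for each hypothesis:
  S5: 0.1 × 0.01 = 0.001
  S2: 0.6 × 0.135 = 0.081
  S1: 0.15 × 0.12 = 0.018
  S6: 0.07 × 0.2 = 0.014
  S3: 0.08 × 0.236 = 0.01888
Total = 0.13288.
P(S1 | evidence) = 0.018 / 0.13288 ≈ 0.135.

0.135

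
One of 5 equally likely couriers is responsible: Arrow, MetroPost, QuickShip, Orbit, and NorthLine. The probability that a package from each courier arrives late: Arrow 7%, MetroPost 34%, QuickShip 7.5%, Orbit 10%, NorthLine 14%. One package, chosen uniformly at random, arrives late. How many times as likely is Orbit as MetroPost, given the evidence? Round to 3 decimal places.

With a uniform prior (1/5 each), posterior ∝ likelihood:
  Arrow: 0.07
  MetroPost: 0.34
  QuickShip: 0.075
  Orbit: 0.1
  NorthLine: 0.14
Normalizing constant = 0.725.
The ratio is 0.1 / 0.34 (the normalizer cancels) = 0.294.

0.294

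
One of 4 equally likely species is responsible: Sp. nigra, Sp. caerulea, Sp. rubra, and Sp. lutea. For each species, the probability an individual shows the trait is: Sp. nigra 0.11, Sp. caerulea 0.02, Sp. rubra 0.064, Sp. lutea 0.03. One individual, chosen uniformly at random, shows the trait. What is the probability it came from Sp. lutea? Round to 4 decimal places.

0.1339

Since the prior is uniform, the posterior is proportional to the likelihood:
  Sp. nigra: 0.11
  Sp. caerulea: 0.02
  Sp. rubra: 0.064
  Sp. lutea: 0.03
Sum = 0.224.
P(Sp. lutea | evidence) = 0.03 / 0.224 ≈ 0.1339.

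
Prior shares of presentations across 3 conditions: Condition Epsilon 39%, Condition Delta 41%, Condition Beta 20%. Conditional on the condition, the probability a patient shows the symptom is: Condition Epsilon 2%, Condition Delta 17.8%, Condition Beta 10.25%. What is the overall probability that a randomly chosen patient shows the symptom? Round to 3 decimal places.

0.101

By Bayes' rule, posterior ∝ prior × likelihood:
  Condition Epsilon: 0.39 × 0.02 = 0.0078
  Condition Delta: 0.41 × 0.178 = 0.07298
  Condition Beta: 0.2 × 0.1025 = 0.0205
P(symptomatic) = 0.0078 + 0.07298 + 0.0205 = 0.10128 → 0.101.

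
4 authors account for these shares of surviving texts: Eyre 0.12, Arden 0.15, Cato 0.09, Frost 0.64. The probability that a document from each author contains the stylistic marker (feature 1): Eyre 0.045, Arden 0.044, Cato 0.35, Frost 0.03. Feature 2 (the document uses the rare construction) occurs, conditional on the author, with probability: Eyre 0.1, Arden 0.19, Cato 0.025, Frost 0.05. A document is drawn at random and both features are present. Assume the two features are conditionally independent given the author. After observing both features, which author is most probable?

Unnormalized posteriors (prior × likelihood):
  Eyre: 0.12 × 0.045 × 0.1 = 0.00054
  Arden: 0.15 × 0.044 × 0.19 = 0.001254
  Cato: 0.09 × 0.35 × 0.025 = 0.0007875
  Frost: 0.64 × 0.03 × 0.05 = 0.00096
Total = 0.0035415.
Largest term belongs to Arden, so Arden is most probable.

Arden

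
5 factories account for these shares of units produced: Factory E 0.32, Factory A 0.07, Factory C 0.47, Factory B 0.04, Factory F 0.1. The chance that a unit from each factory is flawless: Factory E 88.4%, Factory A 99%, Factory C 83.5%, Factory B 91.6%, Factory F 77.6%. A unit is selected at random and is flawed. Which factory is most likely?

Factory C

Taking complements, P(flawed | each) = Factory E 0.116, Factory A 0.01, Factory C 0.165, Factory B 0.084, Factory F 0.224.
Unnormalized posteriors (prior × likelihood):
  Factory E: 0.32 × 0.116 = 0.03712
  Factory A: 0.07 × 0.01 = 0.0007
  Factory C: 0.47 × 0.165 = 0.07755
  Factory B: 0.04 × 0.084 = 0.00336
  Factory F: 0.1 × 0.224 = 0.0224
Sum = 0.14113.
Largest term belongs to Factory C, so Factory C is most probable.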